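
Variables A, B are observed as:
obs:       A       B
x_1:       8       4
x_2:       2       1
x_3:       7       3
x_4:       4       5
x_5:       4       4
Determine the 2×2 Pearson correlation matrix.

Step 1 — column means:
  mean(A) = (8 + 2 + 7 + 4 + 4) / 5 = 25/5 = 5
  mean(B) = (4 + 1 + 3 + 5 + 4) / 5 = 17/5 = 3.4

Step 2 — sample variances and covariances s[i,j] = (1/(n-1)) · Σ_k (x_{k,i} - mean_i) · (x_{k,j} - mean_j), with n-1 = 4:
  s[A,A] = ((3)·(3) + (-3)·(-3) + (2)·(2) + (-1)·(-1) + (-1)·(-1)) / 4 = 24/4 = 6
  s[A,B] = ((3)·(0.6) + (-3)·(-2.4) + (2)·(-0.4) + (-1)·(1.6) + (-1)·(0.6)) / 4 = 6/4 = 1.5
  s[B,B] = ((0.6)·(0.6) + (-2.4)·(-2.4) + (-0.4)·(-0.4) + (1.6)·(1.6) + (0.6)·(0.6)) / 4 = 9.2/4 = 2.3
  Sample standard deviations s_i = √(s[i,i]):
  s(A) = √(6) = 2.4495
  s(B) = √(2.3) = 1.5166

Step 3 — r_{ij} = s_{ij} / (s_i · s_j):
  r[A,A] = 1 (diagonal).
  r[A,B] = 1.5 / (2.4495 · 1.5166) = 1.5 / 3.7148 = 0.4038
  r[B,B] = 1 (diagonal).

R is symmetric with unit diagonal. Assembling:

R = [[1, 0.4038],
 [0.4038, 1]]


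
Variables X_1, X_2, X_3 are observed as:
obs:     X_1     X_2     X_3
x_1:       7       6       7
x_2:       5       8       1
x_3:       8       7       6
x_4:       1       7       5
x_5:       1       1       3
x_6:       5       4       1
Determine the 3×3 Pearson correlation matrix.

Step 1 — column means:
  mean(X_1) = (7 + 5 + 8 + 1 + 1 + 5) / 6 = 27/6 = 4.5
  mean(X_2) = (6 + 8 + 7 + 7 + 1 + 4) / 6 = 33/6 = 5.5
  mean(X_3) = (7 + 1 + 6 + 5 + 3 + 1) / 6 = 23/6 = 3.8333

Step 2 — sample variances and covariances s[i,j] = (1/(n-1)) · Σ_k (x_{k,i} - mean_i) · (x_{k,j} - mean_j), with n-1 = 5:
  s[X_1,X_1] = ((2.5)·(2.5) + (0.5)·(0.5) + (3.5)·(3.5) + (-3.5)·(-3.5) + (-3.5)·(-3.5) + (0.5)·(0.5)) / 5 = 43.5/5 = 8.7
  s[X_1,X_2] = ((2.5)·(0.5) + (0.5)·(2.5) + (3.5)·(1.5) + (-3.5)·(1.5) + (-3.5)·(-4.5) + (0.5)·(-1.5)) / 5 = 17.5/5 = 3.5
  s[X_1,X_3] = ((2.5)·(3.1667) + (0.5)·(-2.8333) + (3.5)·(2.1667) + (-3.5)·(1.1667) + (-3.5)·(-0.8333) + (0.5)·(-2.8333)) / 5 = 11.5/5 = 2.3
  s[X_2,X_2] = ((0.5)·(0.5) + (2.5)·(2.5) + (1.5)·(1.5) + (1.5)·(1.5) + (-4.5)·(-4.5) + (-1.5)·(-1.5)) / 5 = 33.5/5 = 6.7
  s[X_2,X_3] = ((0.5)·(3.1667) + (2.5)·(-2.8333) + (1.5)·(2.1667) + (1.5)·(1.1667) + (-4.5)·(-0.8333) + (-1.5)·(-2.8333)) / 5 = 7.5/5 = 1.5
  s[X_3,X_3] = ((3.1667)·(3.1667) + (-2.8333)·(-2.8333) + (2.1667)·(2.1667) + (1.1667)·(1.1667) + (-0.8333)·(-0.8333) + (-2.8333)·(-2.8333)) / 5 = 32.8333/5 = 6.5667
  Sample standard deviations s_i = √(s[i,i]):
  s(X_1) = √(8.7) = 2.9496
  s(X_2) = √(6.7) = 2.5884
  s(X_3) = √(6.5667) = 2.5626

Step 3 — r_{ij} = s_{ij} / (s_i · s_j):
  r[X_1,X_1] = 1 (diagonal).
  r[X_1,X_2] = 3.5 / (2.9496 · 2.5884) = 3.5 / 7.6348 = 0.4584
  r[X_1,X_3] = 2.3 / (2.9496 · 2.5626) = 2.3 / 7.5584 = 0.3043
  r[X_2,X_2] = 1 (diagonal).
  r[X_2,X_3] = 1.5 / (2.5884 · 2.5626) = 1.5 / 6.633 = 0.2261
  r[X_3,X_3] = 1 (diagonal).

R is symmetric with unit diagonal. Assembling:

R = [[1, 0.4584, 0.3043],
 [0.4584, 1, 0.2261],
 [0.3043, 0.2261, 1]]


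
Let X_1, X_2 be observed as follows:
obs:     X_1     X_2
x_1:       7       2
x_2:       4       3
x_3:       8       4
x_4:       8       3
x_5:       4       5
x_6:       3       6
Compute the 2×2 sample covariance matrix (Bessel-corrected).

Step 1 — column means:
  mean(X_1) = (7 + 4 + 8 + 8 + 4 + 3) / 6 = 34/6 = 5.6667
  mean(X_2) = (2 + 3 + 4 + 3 + 5 + 6) / 6 = 23/6 = 3.8333

Step 2 — sample covariance S[i,j] = (1/(n-1)) · Σ_k (x_{k,i} - mean_i) · (x_{k,j} - mean_j), with n-1 = 5.
  S[X_1,X_1] = ((1.3333)·(1.3333) + (-1.6667)·(-1.6667) + (2.3333)·(2.3333) + (2.3333)·(2.3333) + (-1.6667)·(-1.6667) + (-2.6667)·(-2.6667)) / 5 = 25.3333/5 = 5.0667
  S[X_1,X_2] = ((1.3333)·(-1.8333) + (-1.6667)·(-0.8333) + (2.3333)·(0.1667) + (2.3333)·(-0.8333) + (-1.6667)·(1.1667) + (-2.6667)·(2.1667)) / 5 = -10.3333/5 = -2.0667
  S[X_2,X_2] = ((-1.8333)·(-1.8333) + (-0.8333)·(-0.8333) + (0.1667)·(0.1667) + (-0.8333)·(-0.8333) + (1.1667)·(1.1667) + (2.1667)·(2.1667)) / 5 = 10.8333/5 = 2.1667

S is symmetric (S[j,i] = S[i,j]). Assembling:

S = [[5.0667, -2.0667],
 [-2.0667, 2.1667]]


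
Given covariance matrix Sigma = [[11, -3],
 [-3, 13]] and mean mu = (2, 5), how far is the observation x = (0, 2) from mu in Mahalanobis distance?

Step 1 — centre the observation: (x - mu) = (-2, -3).

Step 2 — invert Sigma. det(Sigma) = 11·13 - (-3)² = 134.
  Sigma^{-1} = (1/det) · [[d, -b], [-b, a]] = [[0.097, 0.0224],
 [0.0224, 0.0821]].

Step 3 — form the quadratic (x - mu)^T · Sigma^{-1} · (x - mu):
  Sigma^{-1} · (x - mu) = (-0.2612, -0.291).
  (x - mu)^T · [Sigma^{-1} · (x - mu)] = (-2)·(-0.2612) + (-3)·(-0.291) = 1.3955.

Step 4 — take square root: d = √(1.3955) ≈ 1.1813.

d(x, mu) = √(1.3955) ≈ 1.1813


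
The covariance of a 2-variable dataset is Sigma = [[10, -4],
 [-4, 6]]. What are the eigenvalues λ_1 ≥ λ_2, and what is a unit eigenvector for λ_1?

Step 1 — characteristic polynomial of 2×2 Sigma:
  det(Sigma - λI) = λ² - trace · λ + det = 0.
  trace = 10 + 6 = 16, det = 10·6 - (-4)² = 44.
Step 2 — discriminant:
  Δ = trace² - 4·det = 256 - 176 = 80.
Step 3 — eigenvalues:
  λ = (trace ± √Δ)/2 = (16 ± 8.9443)/2,
  λ_1 = 12.4721,  λ_2 = 3.5279.

Step 4 — unit eigenvector for λ_1: solve (Sigma - λ_1 I)v = 0. First row:
  (10 - 12.4721)·v_x + (-4)·v_y = 0, i.e. (-2.4721)·v_x + (-4)·v_y = 0,
  so v ∝ (b, λ_1 - a) = (-4, 2.4721); multiply by -1 so the first entry is positive: u = (4, -2.4721).
  ||u|| = √((4)² + (-2.4721)²) = √(22.1115) ≈ 4.7023,
  v_1 = u/||u|| ≈ (0.8507, -0.5257) (||v_1|| = 1).

λ_1 = 12.4721,  λ_2 = 3.5279;  v_1 ≈ (0.8507, -0.5257)


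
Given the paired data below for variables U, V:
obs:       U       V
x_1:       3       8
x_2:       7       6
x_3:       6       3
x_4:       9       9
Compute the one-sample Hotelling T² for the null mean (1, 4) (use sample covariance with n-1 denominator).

Step 1 — sample mean vector:
  mean(U) = (3 + 7 + 6 + 9) / 4 = 25/4 = 6.25
  mean(V) = (8 + 6 + 3 + 9) / 4 = 26/4 = 6.5
  x̄ = (6.25, 6.5),  deviation x̄ - mu_0 = (6.25, 6.5) - (1, 4) = (5.25, 2.5).

Step 2 — sample covariance matrix, S[i,j] = (1/(n-1)) · Σ_k (x_{k,i} - mean_i) · (x_{k,j} - mean_j), divisor n-1 = 3:
  S[U,U] = ((-3.25)·(-3.25) + (0.75)·(0.75) + (-0.25)·(-0.25) + (2.75)·(2.75)) / 3 = 18.75/3 = 6.25
  S[U,V] = ((-3.25)·(1.5) + (0.75)·(-0.5) + (-0.25)·(-3.5) + (2.75)·(2.5)) / 3 = 2.5/3 = 0.8333
  S[V,V] = ((1.5)·(1.5) + (-0.5)·(-0.5) + (-3.5)·(-3.5) + (2.5)·(2.5)) / 3 = 21/3 = 7
  S = [[6.25, 0.8333],
 [0.8333, 7]].

Step 3 — invert S. det(S) = 6.25·7 - (0.8333)² = 43.0556.
  S^{-1} = (1/det) · [[d, -b], [-b, a]] = [[0.1626, -0.0194],
 [-0.0194, 0.1452]].

Step 4 — quadratic form (x̄ - mu_0)^T · S^{-1} · (x̄ - mu_0):
  S^{-1} · (x̄ - mu_0) = (0.8052, 0.2613),
  (x̄ - mu_0)^T · [...] = (5.25)·(0.8052) + (2.5)·(0.2613) = 4.8803.

Step 5 — scale by n: T² = 4 · 4.8803 = 19.5213.

T² ≈ 19.5213


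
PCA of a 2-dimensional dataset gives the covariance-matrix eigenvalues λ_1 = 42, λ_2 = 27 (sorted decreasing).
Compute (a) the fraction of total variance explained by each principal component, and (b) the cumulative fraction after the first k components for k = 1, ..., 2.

Step 1 — total variance = trace(Sigma) = Σ λ_i = 42 + 27 = 69.

Step 2 — fraction explained by component i = λ_i / Σ λ:
  PC1: 42/69 = 0.6087
  PC2: 27/69 = 0.3913

Step 3 — cumulative fraction after k components = (λ_1 + ... + λ_k) / Σ λ:
  k = 1: 42/69 = 0.6087
  k = 2: (42 + 27)/69 = 69/69 = 1

Summary (fraction, with percent):

explained: PC1 0.6087 (60.87%), PC2 0.3913 (39.13%);  cumulative: 0.6087, 1


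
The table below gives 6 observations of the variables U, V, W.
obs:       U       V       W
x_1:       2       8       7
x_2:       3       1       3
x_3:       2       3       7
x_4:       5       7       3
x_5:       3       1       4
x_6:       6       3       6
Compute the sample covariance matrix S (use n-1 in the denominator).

Step 1 — column means:
  mean(U) = (2 + 3 + 2 + 5 + 3 + 6) / 6 = 21/6 = 3.5
  mean(V) = (8 + 1 + 3 + 7 + 1 + 3) / 6 = 23/6 = 3.8333
  mean(W) = (7 + 3 + 7 + 3 + 4 + 6) / 6 = 30/6 = 5

Step 2 — sample covariance S[i,j] = (1/(n-1)) · Σ_k (x_{k,i} - mean_i) · (x_{k,j} - mean_j), with n-1 = 5.
  S[U,U] = ((-1.5)·(-1.5) + (-0.5)·(-0.5) + (-1.5)·(-1.5) + (1.5)·(1.5) + (-0.5)·(-0.5) + (2.5)·(2.5)) / 5 = 13.5/5 = 2.7
  S[U,V] = ((-1.5)·(4.1667) + (-0.5)·(-2.8333) + (-1.5)·(-0.8333) + (1.5)·(3.1667) + (-0.5)·(-2.8333) + (2.5)·(-0.8333)) / 5 = 0.5/5 = 0.1
  S[U,W] = ((-1.5)·(2) + (-0.5)·(-2) + (-1.5)·(2) + (1.5)·(-2) + (-0.5)·(-1) + (2.5)·(1)) / 5 = -5/5 = -1
  S[V,V] = ((4.1667)·(4.1667) + (-2.8333)·(-2.8333) + (-0.8333)·(-0.8333) + (3.1667)·(3.1667) + (-2.8333)·(-2.8333) + (-0.8333)·(-0.8333)) / 5 = 44.8333/5 = 8.9667
  S[V,W] = ((4.1667)·(2) + (-2.8333)·(-2) + (-0.8333)·(2) + (3.1667)·(-2) + (-2.8333)·(-1) + (-0.8333)·(1)) / 5 = 8/5 = 1.6
  S[W,W] = ((2)·(2) + (-2)·(-2) + (2)·(2) + (-2)·(-2) + (-1)·(-1) + (1)·(1)) / 5 = 18/5 = 3.6

S is symmetric (S[j,i] = S[i,j]). Assembling:

S = [[2.7, 0.1, -1],
 [0.1, 8.9667, 1.6],
 [-1, 1.6, 3.6]]


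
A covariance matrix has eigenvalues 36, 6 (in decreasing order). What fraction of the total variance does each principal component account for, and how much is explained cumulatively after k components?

Step 1 — total variance = trace(Sigma) = Σ λ_i = 36 + 6 = 42.

Step 2 — fraction explained by component i = λ_i / Σ λ:
  PC1: 36/42 = 0.8571
  PC2: 6/42 = 0.1429

Step 3 — cumulative fraction after k components = (λ_1 + ... + λ_k) / Σ λ:
  k = 1: 36/42 = 0.8571
  k = 2: (36 + 6)/42 = 42/42 = 1

Summary (fraction, with percent):

explained: PC1 0.8571 (85.71%), PC2 0.1429 (14.29%);  cumulative: 0.8571, 1


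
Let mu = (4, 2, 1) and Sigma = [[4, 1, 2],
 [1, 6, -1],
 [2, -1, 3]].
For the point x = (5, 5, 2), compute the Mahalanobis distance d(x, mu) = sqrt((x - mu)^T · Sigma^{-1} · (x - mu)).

Step 1 — centre the observation: (x - mu) = (1, 3, 1).

Step 2 — invert Sigma (cofactor / det for 3×3, or solve directly):
  Sigma^{-1} = [[0.4595, -0.1351, -0.3514],
 [-0.1351, 0.2162, 0.1622],
 [-0.3514, 0.1622, 0.6216]].

Step 3 — form the quadratic (x - mu)^T · Sigma^{-1} · (x - mu):
  Sigma^{-1} · (x - mu) = (-0.2973, 0.6757, 0.7568).
  (x - mu)^T · [Sigma^{-1} · (x - mu)] = (1)·(-0.2973) + (3)·(0.6757) + (1)·(0.7568) = 2.4865.

Step 4 — take square root: d = √(2.4865) ≈ 1.5769.

d(x, mu) = √(2.4865) ≈ 1.5769


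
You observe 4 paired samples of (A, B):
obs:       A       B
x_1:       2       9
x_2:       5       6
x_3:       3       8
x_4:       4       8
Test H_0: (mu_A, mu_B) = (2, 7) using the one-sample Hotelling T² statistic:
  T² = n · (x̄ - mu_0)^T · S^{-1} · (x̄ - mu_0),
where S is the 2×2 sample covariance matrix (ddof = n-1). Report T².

Step 1 — sample mean vector:
  mean(A) = (2 + 5 + 3 + 4) / 4 = 14/4 = 3.5
  mean(B) = (9 + 6 + 8 + 8) / 4 = 31/4 = 7.75
  x̄ = (3.5, 7.75),  deviation x̄ - mu_0 = (3.5, 7.75) - (2, 7) = (1.5, 0.75).

Step 2 — sample covariance matrix, S[i,j] = (1/(n-1)) · Σ_k (x_{k,i} - mean_i) · (x_{k,j} - mean_j), divisor n-1 = 3:
  S[A,A] = ((-1.5)·(-1.5) + (1.5)·(1.5) + (-0.5)·(-0.5) + (0.5)·(0.5)) / 3 = 5/3 = 1.6667
  S[A,B] = ((-1.5)·(1.25) + (1.5)·(-1.75) + (-0.5)·(0.25) + (0.5)·(0.25)) / 3 = -4.5/3 = -1.5
  S[B,B] = ((1.25)·(1.25) + (-1.75)·(-1.75) + (0.25)·(0.25) + (0.25)·(0.25)) / 3 = 4.75/3 = 1.5833
  S = [[1.6667, -1.5],
 [-1.5, 1.5833]].

Step 3 — invert S. det(S) = 1.6667·1.5833 - (-1.5)² = 0.3889.
  S^{-1} = (1/det) · [[d, -b], [-b, a]] = [[4.0714, 3.8571],
 [3.8571, 4.2857]].

Step 4 — quadratic form (x̄ - mu_0)^T · S^{-1} · (x̄ - mu_0):
  S^{-1} · (x̄ - mu_0) = (9, 9),
  (x̄ - mu_0)^T · [...] = (1.5)·(9) + (0.75)·(9) = 20.25.

Step 5 — scale by n: T² = 4 · 20.25 = 81.

T² ≈ 81


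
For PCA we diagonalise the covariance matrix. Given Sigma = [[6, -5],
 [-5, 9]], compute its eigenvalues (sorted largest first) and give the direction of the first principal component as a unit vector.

Step 1 — characteristic polynomial of 2×2 Sigma:
  det(Sigma - λI) = λ² - trace · λ + det = 0.
  trace = 6 + 9 = 15, det = 6·9 - (-5)² = 29.
Step 2 — discriminant:
  Δ = trace² - 4·det = 225 - 116 = 109.
Step 3 — eigenvalues:
  λ = (trace ± √Δ)/2 = (15 ± 10.4403)/2,
  λ_1 = 12.7202,  λ_2 = 2.2798.

Step 4 — unit eigenvector for λ_1: solve (Sigma - λ_1 I)v = 0. First row:
  (6 - 12.7202)·v_x + (-5)·v_y = 0, i.e. (-6.7202)·v_x + (-5)·v_y = 0,
  so v ∝ (b, λ_1 - a) = (-5, 6.7202); multiply by -1 so the first entry is positive: u = (5, -6.7202).
  ||u|| = √((5)² + (-6.7202)²) = √(70.1605) ≈ 8.3762,
  v_1 = u/||u|| ≈ (0.5969, -0.8023) (||v_1|| = 1).

λ_1 = 12.7202,  λ_2 = 2.2798;  v_1 ≈ (0.5969, -0.8023)


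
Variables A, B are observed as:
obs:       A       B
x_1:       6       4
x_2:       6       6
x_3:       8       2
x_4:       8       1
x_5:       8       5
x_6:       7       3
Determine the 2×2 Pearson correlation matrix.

Step 1 — column means:
  mean(A) = (6 + 6 + 8 + 8 + 8 + 7) / 6 = 43/6 = 7.1667
  mean(B) = (4 + 6 + 2 + 1 + 5 + 3) / 6 = 21/6 = 3.5

Step 2 — sample variances and covariances s[i,j] = (1/(n-1)) · Σ_k (x_{k,i} - mean_i) · (x_{k,j} - mean_j), with n-1 = 5:
  s[A,A] = ((-1.1667)·(-1.1667) + (-1.1667)·(-1.1667) + (0.8333)·(0.8333) + (0.8333)·(0.8333) + (0.8333)·(0.8333) + (-0.1667)·(-0.1667)) / 5 = 4.8333/5 = 0.9667
  s[A,B] = ((-1.1667)·(0.5) + (-1.1667)·(2.5) + (0.8333)·(-1.5) + (0.8333)·(-2.5) + (0.8333)·(1.5) + (-0.1667)·(-0.5)) / 5 = -5.5/5 = -1.1
  s[B,B] = ((0.5)·(0.5) + (2.5)·(2.5) + (-1.5)·(-1.5) + (-2.5)·(-2.5) + (1.5)·(1.5) + (-0.5)·(-0.5)) / 5 = 17.5/5 = 3.5
  Sample standard deviations s_i = √(s[i,i]):
  s(A) = √(0.9667) = 0.9832
  s(B) = √(3.5) = 1.8708

Step 3 — r_{ij} = s_{ij} / (s_i · s_j):
  r[A,A] = 1 (diagonal).
  r[A,B] = -1.1 / (0.9832 · 1.8708) = -1.1 / 1.8394 = -0.598
  r[B,B] = 1 (diagonal).

R is symmetric with unit diagonal. Assembling:

R = [[1, -0.598],
 [-0.598, 1]]


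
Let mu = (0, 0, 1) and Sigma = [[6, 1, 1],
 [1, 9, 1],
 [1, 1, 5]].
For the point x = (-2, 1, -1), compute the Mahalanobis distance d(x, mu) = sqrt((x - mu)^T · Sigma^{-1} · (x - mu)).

Step 1 — centre the observation: (x - mu) = (-2, 1, -2).

Step 2 — invert Sigma (cofactor / det for 3×3, or solve directly):
  Sigma^{-1} = [[0.1746, -0.0159, -0.0317],
 [-0.0159, 0.1151, -0.0198],
 [-0.0317, -0.0198, 0.2103]].

Step 3 — form the quadratic (x - mu)^T · Sigma^{-1} · (x - mu):
  Sigma^{-1} · (x - mu) = (-0.3016, 0.1865, -0.377).
  (x - mu)^T · [Sigma^{-1} · (x - mu)] = (-2)·(-0.3016) + (1)·(0.1865) + (-2)·(-0.377) = 1.5437.

Step 4 — take square root: d = √(1.5437) ≈ 1.2424.

d(x, mu) = √(1.5437) ≈ 1.2424


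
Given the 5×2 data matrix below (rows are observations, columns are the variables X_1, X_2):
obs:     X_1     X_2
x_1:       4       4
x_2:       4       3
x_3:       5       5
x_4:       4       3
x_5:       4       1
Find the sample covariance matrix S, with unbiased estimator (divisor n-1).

Step 1 — column means:
  mean(X_1) = (4 + 4 + 5 + 4 + 4) / 5 = 21/5 = 4.2
  mean(X_2) = (4 + 3 + 5 + 3 + 1) / 5 = 16/5 = 3.2

Step 2 — sample covariance S[i,j] = (1/(n-1)) · Σ_k (x_{k,i} - mean_i) · (x_{k,j} - mean_j), with n-1 = 4.
  S[X_1,X_1] = ((-0.2)·(-0.2) + (-0.2)·(-0.2) + (0.8)·(0.8) + (-0.2)·(-0.2) + (-0.2)·(-0.2)) / 4 = 0.8/4 = 0.2
  S[X_1,X_2] = ((-0.2)·(0.8) + (-0.2)·(-0.2) + (0.8)·(1.8) + (-0.2)·(-0.2) + (-0.2)·(-2.2)) / 4 = 1.8/4 = 0.45
  S[X_2,X_2] = ((0.8)·(0.8) + (-0.2)·(-0.2) + (1.8)·(1.8) + (-0.2)·(-0.2) + (-2.2)·(-2.2)) / 4 = 8.8/4 = 2.2

S is symmetric (S[j,i] = S[i,j]). Assembling:

S = [[0.2, 0.45],
 [0.45, 2.2]]


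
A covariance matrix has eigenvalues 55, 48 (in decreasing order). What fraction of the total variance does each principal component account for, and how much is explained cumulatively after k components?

Step 1 — total variance = trace(Sigma) = Σ λ_i = 55 + 48 = 103.

Step 2 — fraction explained by component i = λ_i / Σ λ:
  PC1: 55/103 = 0.534
  PC2: 48/103 = 0.466

Step 3 — cumulative fraction after k components = (λ_1 + ... + λ_k) / Σ λ:
  k = 1: 55/103 = 0.534
  k = 2: (55 + 48)/103 = 103/103 = 1

Summary (fraction, with percent):

explained: PC1 0.534 (53.4%), PC2 0.466 (46.6%);  cumulative: 0.534, 1


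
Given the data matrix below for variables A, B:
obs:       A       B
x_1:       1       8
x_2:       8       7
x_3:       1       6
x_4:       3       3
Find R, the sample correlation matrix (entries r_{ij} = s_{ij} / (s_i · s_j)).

Step 1 — column means:
  mean(A) = (1 + 8 + 1 + 3) / 4 = 13/4 = 3.25
  mean(B) = (8 + 7 + 6 + 3) / 4 = 24/4 = 6

Step 2 — sample variances and covariances s[i,j] = (1/(n-1)) · Σ_k (x_{k,i} - mean_i) · (x_{k,j} - mean_j), with n-1 = 3:
  s[A,A] = ((-2.25)·(-2.25) + (4.75)·(4.75) + (-2.25)·(-2.25) + (-0.25)·(-0.25)) / 3 = 32.75/3 = 10.9167
  s[A,B] = ((-2.25)·(2) + (4.75)·(1) + (-2.25)·(0) + (-0.25)·(-3)) / 3 = 1/3 = 0.3333
  s[B,B] = ((2)·(2) + (1)·(1) + (0)·(0) + (-3)·(-3)) / 3 = 14/3 = 4.6667
  Sample standard deviations s_i = √(s[i,i]):
  s(A) = √(10.9167) = 3.304
  s(B) = √(4.6667) = 2.1602

Step 3 — r_{ij} = s_{ij} / (s_i · s_j):
  r[A,A] = 1 (diagonal).
  r[A,B] = 0.3333 / (3.304 · 2.1602) = 0.3333 / 7.1375 = 0.0467
  r[B,B] = 1 (diagonal).

R is symmetric with unit diagonal. Assembling:

R = [[1, 0.0467],
 [0.0467, 1]]


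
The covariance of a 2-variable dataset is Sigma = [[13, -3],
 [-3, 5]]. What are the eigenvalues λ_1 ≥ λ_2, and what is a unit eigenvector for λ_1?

Step 1 — characteristic polynomial of 2×2 Sigma:
  det(Sigma - λI) = λ² - trace · λ + det = 0.
  trace = 13 + 5 = 18, det = 13·5 - (-3)² = 56.
Step 2 — discriminant:
  Δ = trace² - 4·det = 324 - 224 = 100.
Step 3 — eigenvalues:
  λ = (trace ± √Δ)/2 = (18 ± 10)/2,
  λ_1 = 14,  λ_2 = 4.

Step 4 — unit eigenvector for λ_1: solve (Sigma - λ_1 I)v = 0. First row:
  (13 - 14)·v_x + (-3)·v_y = 0, i.e. (-1)·v_x + (-3)·v_y = 0,
  so v ∝ (b, λ_1 - a) = (-3, 1); multiply by -1 so the first entry is positive: u = (3, -1).
  ||u|| = √((3)² + (-1)²) = √(10) ≈ 3.1623,
  v_1 = u/||u|| ≈ (0.9487, -0.3162) (||v_1|| = 1).

λ_1 = 14,  λ_2 = 4;  v_1 ≈ (0.9487, -0.3162)


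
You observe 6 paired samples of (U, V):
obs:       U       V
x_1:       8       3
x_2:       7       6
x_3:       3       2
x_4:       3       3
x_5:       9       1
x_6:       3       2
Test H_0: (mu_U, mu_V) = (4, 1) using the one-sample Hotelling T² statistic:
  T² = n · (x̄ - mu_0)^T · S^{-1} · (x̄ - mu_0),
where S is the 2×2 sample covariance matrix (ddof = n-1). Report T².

Step 1 — sample mean vector:
  mean(U) = (8 + 7 + 3 + 3 + 9 + 3) / 6 = 33/6 = 5.5
  mean(V) = (3 + 6 + 2 + 3 + 1 + 2) / 6 = 17/6 = 2.8333
  x̄ = (5.5, 2.8333),  deviation x̄ - mu_0 = (5.5, 2.8333) - (4, 1) = (1.5, 1.8333).

Step 2 — sample covariance matrix, S[i,j] = (1/(n-1)) · Σ_k (x_{k,i} - mean_i) · (x_{k,j} - mean_j), divisor n-1 = 5:
  S[U,U] = ((2.5)·(2.5) + (1.5)·(1.5) + (-2.5)·(-2.5) + (-2.5)·(-2.5) + (3.5)·(3.5) + (-2.5)·(-2.5)) / 5 = 39.5/5 = 7.9
  S[U,V] = ((2.5)·(0.1667) + (1.5)·(3.1667) + (-2.5)·(-0.8333) + (-2.5)·(0.1667) + (3.5)·(-1.8333) + (-2.5)·(-0.8333)) / 5 = 2.5/5 = 0.5
  S[V,V] = ((0.1667)·(0.1667) + (3.1667)·(3.1667) + (-0.8333)·(-0.8333) + (0.1667)·(0.1667) + (-1.8333)·(-1.8333) + (-0.8333)·(-0.8333)) / 5 = 14.8333/5 = 2.9667
  S = [[7.9, 0.5],
 [0.5, 2.9667]].

Step 3 — invert S. det(S) = 7.9·2.9667 - (0.5)² = 23.1867.
  S^{-1} = (1/det) · [[d, -b], [-b, a]] = [[0.1279, -0.0216],
 [-0.0216, 0.3407]].

Step 4 — quadratic form (x̄ - mu_0)^T · S^{-1} · (x̄ - mu_0):
  S^{-1} · (x̄ - mu_0) = (0.1524, 0.5923),
  (x̄ - mu_0)^T · [...] = (1.5)·(0.1524) + (1.8333)·(0.5923) = 1.3145.

Step 5 — scale by n: T² = 6 · 1.3145 = 7.8867.

T² ≈ 7.8867


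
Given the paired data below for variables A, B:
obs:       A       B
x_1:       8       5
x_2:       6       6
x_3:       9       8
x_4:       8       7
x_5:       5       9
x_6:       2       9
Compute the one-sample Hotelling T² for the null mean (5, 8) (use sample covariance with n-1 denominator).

Step 1 — sample mean vector:
  mean(A) = (8 + 6 + 9 + 8 + 5 + 2) / 6 = 38/6 = 6.3333
  mean(B) = (5 + 6 + 8 + 7 + 9 + 9) / 6 = 44/6 = 7.3333
  x̄ = (6.3333, 7.3333),  deviation x̄ - mu_0 = (6.3333, 7.3333) - (5, 8) = (1.3333, -0.6667).

Step 2 — sample covariance matrix, S[i,j] = (1/(n-1)) · Σ_k (x_{k,i} - mean_i) · (x_{k,j} - mean_j), divisor n-1 = 5:
  S[A,A] = ((1.6667)·(1.6667) + (-0.3333)·(-0.3333) + (2.6667)·(2.6667) + (1.6667)·(1.6667) + (-1.3333)·(-1.3333) + (-4.3333)·(-4.3333)) / 5 = 33.3333/5 = 6.6667
  S[A,B] = ((1.6667)·(-2.3333) + (-0.3333)·(-1.3333) + (2.6667)·(0.6667) + (1.6667)·(-0.3333) + (-1.3333)·(1.6667) + (-4.3333)·(1.6667)) / 5 = -11.6667/5 = -2.3333
  S[B,B] = ((-2.3333)·(-2.3333) + (-1.3333)·(-1.3333) + (0.6667)·(0.6667) + (-0.3333)·(-0.3333) + (1.6667)·(1.6667) + (1.6667)·(1.6667)) / 5 = 13.3333/5 = 2.6667
  S = [[6.6667, -2.3333],
 [-2.3333, 2.6667]].

Step 3 — invert S. det(S) = 6.6667·2.6667 - (-2.3333)² = 12.3333.
  S^{-1} = (1/det) · [[d, -b], [-b, a]] = [[0.2162, 0.1892],
 [0.1892, 0.5405]].

Step 4 — quadratic form (x̄ - mu_0)^T · S^{-1} · (x̄ - mu_0):
  S^{-1} · (x̄ - mu_0) = (0.1622, -0.1081),
  (x̄ - mu_0)^T · [...] = (1.3333)·(0.1622) + (-0.6667)·(-0.1081) = 0.2883.

Step 5 — scale by n: T² = 6 · 0.2883 = 1.7297.

T² ≈ 1.7297


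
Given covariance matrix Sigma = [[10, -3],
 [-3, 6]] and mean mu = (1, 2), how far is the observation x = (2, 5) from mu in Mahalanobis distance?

Step 1 — centre the observation: (x - mu) = (1, 3).

Step 2 — invert Sigma. det(Sigma) = 10·6 - (-3)² = 51.
  Sigma^{-1} = (1/det) · [[d, -b], [-b, a]] = [[0.1176, 0.0588],
 [0.0588, 0.1961]].

Step 3 — form the quadratic (x - mu)^T · Sigma^{-1} · (x - mu):
  Sigma^{-1} · (x - mu) = (0.2941, 0.6471).
  (x - mu)^T · [Sigma^{-1} · (x - mu)] = (1)·(0.2941) + (3)·(0.6471) = 2.2353.

Step 4 — take square root: d = √(2.2353) ≈ 1.4951.

d(x, mu) = √(2.2353) ≈ 1.4951


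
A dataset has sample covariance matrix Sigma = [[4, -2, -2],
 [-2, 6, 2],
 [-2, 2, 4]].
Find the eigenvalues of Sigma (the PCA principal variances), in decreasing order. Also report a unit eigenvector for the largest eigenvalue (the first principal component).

Step 1 — characteristic polynomial p(λ) = det(λI - Sigma) = λ³ - tr·λ² + c_1·λ - det, where tr = trace, c_1 = sum of the principal 2×2 minors, det = det(Sigma):
  tr = 4 + 6 + 4 = 14,
  c_1 = (4·6 - (-2)²) + (4·4 - (-2)²) + (6·4 - (2)²) = 20 + 12 + 20 = 52,
  det = 4·(6·4 - (2)²) - (-2)·((-2)·4 - (2)·(-2)) + (-2)·((-2)·(2) - 6·(-2)) = 4·(20) - (-2)·(-4) + (-2)·(8) = 56.
  So p(λ) = λ³ - 14λ² + 52λ - 56.
Step 2 — look for an integer root (rational root theorem: any rational root is an integer divisor of 56). Testing λ = 2:
  p(2) = 8 - 56 + 104 - 56 = 0  ✓
  Dividing out (λ - 2): p(λ) = (λ - 2)(λ² - 12λ + 28).
Step 3 — remaining eigenvalues from the quadratic λ² - 12λ + 28 = 0:
  Δ = 12² - 4·28 = 144 - 112 = 32,  λ = (12 ± √32)/2 = (12 ± 5.6569)/2 ≈ 8.8284 or 3.1716.
  Sorted: λ_1 = 8.8284,  λ_2 = 3.1716,  λ_3 = 2  (check: sum = 14 = tr ✓).

Step 4 — unit eigenvector for λ_1 ≈ 8.8284: v spans the null space of (Sigma - λ_1 I), whose rows are
  r_1 = (-4.8284, -2, -2),  r_2 = (-2, -2.8284, 2),  r_3 = (-2, 2, -4.8284).
  v is orthogonal to every row, so take v ∝ r_1 × r_2 = ((-2)·(2) - (-2)·(-2.8284), (-2)·(-2) - (-4.8284)·(2), (-4.8284)·(-2.8284) - (-2)·(-2)) ≈ (-9.6569, 13.6569, 9.6569).
  Rescale (multiply by -1 so the first nonzero entry is positive): u = (9.6569, -13.6569, -9.6569).
  ||u|| = √((9.6569)² + (-13.6569)² + (-9.6569)²) = √(373.0193) ≈ 19.3137,  v_1 = u/||u|| ≈ (0.5, -0.7071, -0.5) (||v_1|| = 1).

λ_1 = 8.8284,  λ_2 = 3.1716,  λ_3 = 2;  v_1 ≈ (0.5, -0.7071, -0.5)


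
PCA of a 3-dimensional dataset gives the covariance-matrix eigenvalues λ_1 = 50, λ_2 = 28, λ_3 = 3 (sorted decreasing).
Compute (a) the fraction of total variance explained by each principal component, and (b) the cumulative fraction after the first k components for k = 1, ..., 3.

Step 1 — total variance = trace(Sigma) = Σ λ_i = 50 + 28 + 3 = 81.

Step 2 — fraction explained by component i = λ_i / Σ λ:
  PC1: 50/81 = 0.6173
  PC2: 28/81 = 0.3457
  PC3: 3/81 = 0.037

Step 3 — cumulative fraction after k components = (λ_1 + ... + λ_k) / Σ λ:
  k = 1: 50/81 = 0.6173
  k = 2: (50 + 28)/81 = 78/81 = 0.963
  k = 3: (50 + 28 + 3)/81 = 81/81 = 1

Summary (fraction, with percent):

explained: PC1 0.6173 (61.73%), PC2 0.3457 (34.57%), PC3 0.037 (3.7%);  cumulative: 0.6173, 0.963, 1


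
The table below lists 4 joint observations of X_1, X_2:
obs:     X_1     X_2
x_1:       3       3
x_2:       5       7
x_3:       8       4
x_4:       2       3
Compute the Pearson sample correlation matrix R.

Step 1 — column means:
  mean(X_1) = (3 + 5 + 8 + 2) / 4 = 18/4 = 4.5
  mean(X_2) = (3 + 7 + 4 + 3) / 4 = 17/4 = 4.25

Step 2 — sample variances and covariances s[i,j] = (1/(n-1)) · Σ_k (x_{k,i} - mean_i) · (x_{k,j} - mean_j), with n-1 = 3:
  s[X_1,X_1] = ((-1.5)·(-1.5) + (0.5)·(0.5) + (3.5)·(3.5) + (-2.5)·(-2.5)) / 3 = 21/3 = 7
  s[X_1,X_2] = ((-1.5)·(-1.25) + (0.5)·(2.75) + (3.5)·(-0.25) + (-2.5)·(-1.25)) / 3 = 5.5/3 = 1.8333
  s[X_2,X_2] = ((-1.25)·(-1.25) + (2.75)·(2.75) + (-0.25)·(-0.25) + (-1.25)·(-1.25)) / 3 = 10.75/3 = 3.5833
  Sample standard deviations s_i = √(s[i,i]):
  s(X_1) = √(7) = 2.6458
  s(X_2) = √(3.5833) = 1.893

Step 3 — r_{ij} = s_{ij} / (s_i · s_j):
  r[X_1,X_1] = 1 (diagonal).
  r[X_1,X_2] = 1.8333 / (2.6458 · 1.893) = 1.8333 / 5.0083 = 0.3661
  r[X_2,X_2] = 1 (diagonal).

R is symmetric with unit diagonal. Assembling:

R = [[1, 0.3661],
 [0.3661, 1]]


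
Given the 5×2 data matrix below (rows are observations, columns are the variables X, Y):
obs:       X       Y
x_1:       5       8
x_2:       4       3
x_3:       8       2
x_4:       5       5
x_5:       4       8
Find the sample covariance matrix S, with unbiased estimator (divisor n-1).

Step 1 — column means:
  mean(X) = (5 + 4 + 8 + 5 + 4) / 5 = 26/5 = 5.2
  mean(Y) = (8 + 3 + 2 + 5 + 8) / 5 = 26/5 = 5.2

Step 2 — sample covariance S[i,j] = (1/(n-1)) · Σ_k (x_{k,i} - mean_i) · (x_{k,j} - mean_j), with n-1 = 4.
  S[X,X] = ((-0.2)·(-0.2) + (-1.2)·(-1.2) + (2.8)·(2.8) + (-0.2)·(-0.2) + (-1.2)·(-1.2)) / 4 = 10.8/4 = 2.7
  S[X,Y] = ((-0.2)·(2.8) + (-1.2)·(-2.2) + (2.8)·(-3.2) + (-0.2)·(-0.2) + (-1.2)·(2.8)) / 4 = -10.2/4 = -2.55
  S[Y,Y] = ((2.8)·(2.8) + (-2.2)·(-2.2) + (-3.2)·(-3.2) + (-0.2)·(-0.2) + (2.8)·(2.8)) / 4 = 30.8/4 = 7.7

S is symmetric (S[j,i] = S[i,j]). Assembling:

S = [[2.7, -2.55],
 [-2.55, 7.7]]


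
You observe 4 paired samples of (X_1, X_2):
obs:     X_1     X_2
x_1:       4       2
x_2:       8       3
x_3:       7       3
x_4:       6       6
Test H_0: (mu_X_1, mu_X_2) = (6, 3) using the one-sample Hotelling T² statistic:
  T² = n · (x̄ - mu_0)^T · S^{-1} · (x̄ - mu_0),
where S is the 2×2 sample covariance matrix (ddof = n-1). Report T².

Step 1 — sample mean vector:
  mean(X_1) = (4 + 8 + 7 + 6) / 4 = 25/4 = 6.25
  mean(X_2) = (2 + 3 + 3 + 6) / 4 = 14/4 = 3.5
  x̄ = (6.25, 3.5),  deviation x̄ - mu_0 = (6.25, 3.5) - (6, 3) = (0.25, 0.5).

Step 2 — sample covariance matrix, S[i,j] = (1/(n-1)) · Σ_k (x_{k,i} - mean_i) · (x_{k,j} - mean_j), divisor n-1 = 3:
  S[X_1,X_1] = ((-2.25)·(-2.25) + (1.75)·(1.75) + (0.75)·(0.75) + (-0.25)·(-0.25)) / 3 = 8.75/3 = 2.9167
  S[X_1,X_2] = ((-2.25)·(-1.5) + (1.75)·(-0.5) + (0.75)·(-0.5) + (-0.25)·(2.5)) / 3 = 1.5/3 = 0.5
  S[X_2,X_2] = ((-1.5)·(-1.5) + (-0.5)·(-0.5) + (-0.5)·(-0.5) + (2.5)·(2.5)) / 3 = 9/3 = 3
  S = [[2.9167, 0.5],
 [0.5, 3]].

Step 3 — invert S. det(S) = 2.9167·3 - (0.5)² = 8.5.
  S^{-1} = (1/det) · [[d, -b], [-b, a]] = [[0.3529, -0.0588],
 [-0.0588, 0.3431]].

Step 4 — quadratic form (x̄ - mu_0)^T · S^{-1} · (x̄ - mu_0):
  S^{-1} · (x̄ - mu_0) = (0.0588, 0.1569),
  (x̄ - mu_0)^T · [...] = (0.25)·(0.0588) + (0.5)·(0.1569) = 0.0931.

Step 5 — scale by n: T² = 4 · 0.0931 = 0.3725.

T² ≈ 0.3725


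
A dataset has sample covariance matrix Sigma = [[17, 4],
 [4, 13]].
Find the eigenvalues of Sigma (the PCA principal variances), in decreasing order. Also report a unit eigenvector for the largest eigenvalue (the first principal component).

Step 1 — characteristic polynomial of 2×2 Sigma:
  det(Sigma - λI) = λ² - trace · λ + det = 0.
  trace = 17 + 13 = 30, det = 17·13 - (4)² = 205.
Step 2 — discriminant:
  Δ = trace² - 4·det = 900 - 820 = 80.
Step 3 — eigenvalues:
  λ = (trace ± √Δ)/2 = (30 ± 8.9443)/2,
  λ_1 = 19.4721,  λ_2 = 10.5279.

Step 4 — unit eigenvector for λ_1: solve (Sigma - λ_1 I)v = 0. First row:
  (17 - 19.4721)·v_x + (4)·v_y = 0, i.e. (-2.4721)·v_x + (4)·v_y = 0,
  so v ∝ (b, λ_1 - a) = (4, 2.4721) = u.
  ||u|| = √((4)² + (2.4721)²) = √(22.1115) ≈ 4.7023,
  v_1 = u/||u|| ≈ (0.8507, 0.5257) (||v_1|| = 1).

λ_1 = 19.4721,  λ_2 = 10.5279;  v_1 ≈ (0.8507, 0.5257)


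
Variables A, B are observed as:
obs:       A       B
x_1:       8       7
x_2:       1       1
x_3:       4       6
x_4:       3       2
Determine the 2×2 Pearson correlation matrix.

Step 1 — column means:
  mean(A) = (8 + 1 + 4 + 3) / 4 = 16/4 = 4
  mean(B) = (7 + 1 + 6 + 2) / 4 = 16/4 = 4

Step 2 — sample variances and covariances s[i,j] = (1/(n-1)) · Σ_k (x_{k,i} - mean_i) · (x_{k,j} - mean_j), with n-1 = 3:
  s[A,A] = ((4)·(4) + (-3)·(-3) + (0)·(0) + (-1)·(-1)) / 3 = 26/3 = 8.6667
  s[A,B] = ((4)·(3) + (-3)·(-3) + (0)·(2) + (-1)·(-2)) / 3 = 23/3 = 7.6667
  s[B,B] = ((3)·(3) + (-3)·(-3) + (2)·(2) + (-2)·(-2)) / 3 = 26/3 = 8.6667
  Sample standard deviations s_i = √(s[i,i]):
  s(A) = √(8.6667) = 2.9439
  s(B) = √(8.6667) = 2.9439

Step 3 — r_{ij} = s_{ij} / (s_i · s_j):
  r[A,A] = 1 (diagonal).
  r[A,B] = 7.6667 / (2.9439 · 2.9439) = 7.6667 / 8.6667 = 0.8846
  r[B,B] = 1 (diagonal).

R is symmetric with unit diagonal. Assembling:

R = [[1, 0.8846],
 [0.8846, 1]]


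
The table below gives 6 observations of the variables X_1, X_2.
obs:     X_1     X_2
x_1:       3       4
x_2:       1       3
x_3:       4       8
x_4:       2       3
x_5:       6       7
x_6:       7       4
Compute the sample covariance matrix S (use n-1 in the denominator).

Step 1 — column means:
  mean(X_1) = (3 + 1 + 4 + 2 + 6 + 7) / 6 = 23/6 = 3.8333
  mean(X_2) = (4 + 3 + 8 + 3 + 7 + 4) / 6 = 29/6 = 4.8333

Step 2 — sample covariance S[i,j] = (1/(n-1)) · Σ_k (x_{k,i} - mean_i) · (x_{k,j} - mean_j), with n-1 = 5.
  S[X_1,X_1] = ((-0.8333)·(-0.8333) + (-2.8333)·(-2.8333) + (0.1667)·(0.1667) + (-1.8333)·(-1.8333) + (2.1667)·(2.1667) + (3.1667)·(3.1667)) / 5 = 26.8333/5 = 5.3667
  S[X_1,X_2] = ((-0.8333)·(-0.8333) + (-2.8333)·(-1.8333) + (0.1667)·(3.1667) + (-1.8333)·(-1.8333) + (2.1667)·(2.1667) + (3.1667)·(-0.8333)) / 5 = 11.8333/5 = 2.3667
  S[X_2,X_2] = ((-0.8333)·(-0.8333) + (-1.8333)·(-1.8333) + (3.1667)·(3.1667) + (-1.8333)·(-1.8333) + (2.1667)·(2.1667) + (-0.8333)·(-0.8333)) / 5 = 22.8333/5 = 4.5667

S is symmetric (S[j,i] = S[i,j]). Assembling:

S = [[5.3667, 2.3667],
 [2.3667, 4.5667]]


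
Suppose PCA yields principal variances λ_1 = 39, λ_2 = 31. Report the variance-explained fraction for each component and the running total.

Step 1 — total variance = trace(Sigma) = Σ λ_i = 39 + 31 = 70.

Step 2 — fraction explained by component i = λ_i / Σ λ:
  PC1: 39/70 = 0.5571
  PC2: 31/70 = 0.4429

Step 3 — cumulative fraction after k components = (λ_1 + ... + λ_k) / Σ λ:
  k = 1: 39/70 = 0.5571
  k = 2: (39 + 31)/70 = 70/70 = 1

Summary (fraction, with percent):

explained: PC1 0.5571 (55.71%), PC2 0.4429 (44.29%);  cumulative: 0.5571, 1


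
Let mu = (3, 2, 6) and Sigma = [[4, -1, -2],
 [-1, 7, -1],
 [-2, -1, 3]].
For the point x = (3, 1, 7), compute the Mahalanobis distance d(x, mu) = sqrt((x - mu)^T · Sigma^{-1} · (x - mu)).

Step 1 — centre the observation: (x - mu) = (0, -1, 1).

Step 2 — invert Sigma (cofactor / det for 3×3, or solve directly):
  Sigma^{-1} = [[0.4444, 0.1111, 0.3333],
 [0.1111, 0.1778, 0.1333],
 [0.3333, 0.1333, 0.6]].

Step 3 — form the quadratic (x - mu)^T · Sigma^{-1} · (x - mu):
  Sigma^{-1} · (x - mu) = (0.2222, -0.0444, 0.4667).
  (x - mu)^T · [Sigma^{-1} · (x - mu)] = (0)·(0.2222) + (-1)·(-0.0444) + (1)·(0.4667) = 0.5111.

Step 4 — take square root: d = √(0.5111) ≈ 0.7149.

d(x, mu) = √(0.5111) ≈ 0.7149


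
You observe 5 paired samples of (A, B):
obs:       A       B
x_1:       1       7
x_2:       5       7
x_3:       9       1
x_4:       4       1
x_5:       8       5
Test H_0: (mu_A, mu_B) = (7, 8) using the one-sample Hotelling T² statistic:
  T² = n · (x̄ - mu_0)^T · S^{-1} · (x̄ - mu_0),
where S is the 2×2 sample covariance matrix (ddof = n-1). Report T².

Step 1 — sample mean vector:
  mean(A) = (1 + 5 + 9 + 4 + 8) / 5 = 27/5 = 5.4
  mean(B) = (7 + 7 + 1 + 1 + 5) / 5 = 21/5 = 4.2
  x̄ = (5.4, 4.2),  deviation x̄ - mu_0 = (5.4, 4.2) - (7, 8) = (-1.6, -3.8).

Step 2 — sample covariance matrix, S[i,j] = (1/(n-1)) · Σ_k (x_{k,i} - mean_i) · (x_{k,j} - mean_j), divisor n-1 = 4:
  S[A,A] = ((-4.4)·(-4.4) + (-0.4)·(-0.4) + (3.6)·(3.6) + (-1.4)·(-1.4) + (2.6)·(2.6)) / 4 = 41.2/4 = 10.3
  S[A,B] = ((-4.4)·(2.8) + (-0.4)·(2.8) + (3.6)·(-3.2) + (-1.4)·(-3.2) + (2.6)·(0.8)) / 4 = -18.4/4 = -4.6
  S[B,B] = ((2.8)·(2.8) + (2.8)·(2.8) + (-3.2)·(-3.2) + (-3.2)·(-3.2) + (0.8)·(0.8)) / 4 = 36.8/4 = 9.2
  S = [[10.3, -4.6],
 [-4.6, 9.2]].

Step 3 — invert S. det(S) = 10.3·9.2 - (-4.6)² = 73.6.
  S^{-1} = (1/det) · [[d, -b], [-b, a]] = [[0.125, 0.0625],
 [0.0625, 0.1399]].

Step 4 — quadratic form (x̄ - mu_0)^T · S^{-1} · (x̄ - mu_0):
  S^{-1} · (x̄ - mu_0) = (-0.4375, -0.6318),
  (x̄ - mu_0)^T · [...] = (-1.6)·(-0.4375) + (-3.8)·(-0.6318) = 3.1008.

Step 5 — scale by n: T² = 5 · 3.1008 = 15.5041.

T² ≈ 15.5041


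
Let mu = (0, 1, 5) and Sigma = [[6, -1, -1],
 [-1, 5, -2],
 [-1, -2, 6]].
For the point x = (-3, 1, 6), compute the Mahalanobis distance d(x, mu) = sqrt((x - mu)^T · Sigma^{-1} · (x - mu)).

Step 1 — centre the observation: (x - mu) = (-3, 0, 1).

Step 2 — invert Sigma (cofactor / det for 3×3, or solve directly):
  Sigma^{-1} = [[0.1844, 0.0567, 0.0496],
 [0.0567, 0.2482, 0.0922],
 [0.0496, 0.0922, 0.2057]].

Step 3 — form the quadratic (x - mu)^T · Sigma^{-1} · (x - mu):
  Sigma^{-1} · (x - mu) = (-0.5035, -0.078, 0.0567).
  (x - mu)^T · [Sigma^{-1} · (x - mu)] = (-3)·(-0.5035) + (0)·(-0.078) + (1)·(0.0567) = 1.5674.

Step 4 — take square root: d = √(1.5674) ≈ 1.2519.

d(x, mu) = √(1.5674) ≈ 1.2519


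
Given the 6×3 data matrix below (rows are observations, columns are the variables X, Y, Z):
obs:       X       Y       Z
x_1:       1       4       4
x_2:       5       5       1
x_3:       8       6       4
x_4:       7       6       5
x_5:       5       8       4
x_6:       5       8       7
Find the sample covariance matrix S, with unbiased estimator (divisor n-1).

Step 1 — column means:
  mean(X) = (1 + 5 + 8 + 7 + 5 + 5) / 6 = 31/6 = 5.1667
  mean(Y) = (4 + 5 + 6 + 6 + 8 + 8) / 6 = 37/6 = 6.1667
  mean(Z) = (4 + 1 + 4 + 5 + 4 + 7) / 6 = 25/6 = 4.1667

Step 2 — sample covariance S[i,j] = (1/(n-1)) · Σ_k (x_{k,i} - mean_i) · (x_{k,j} - mean_j), with n-1 = 5.
  S[X,X] = ((-4.1667)·(-4.1667) + (-0.1667)·(-0.1667) + (2.8333)·(2.8333) + (1.8333)·(1.8333) + (-0.1667)·(-0.1667) + (-0.1667)·(-0.1667)) / 5 = 28.8333/5 = 5.7667
  S[X,Y] = ((-4.1667)·(-2.1667) + (-0.1667)·(-1.1667) + (2.8333)·(-0.1667) + (1.8333)·(-0.1667) + (-0.1667)·(1.8333) + (-0.1667)·(1.8333)) / 5 = 7.8333/5 = 1.5667
  S[X,Z] = ((-4.1667)·(-0.1667) + (-0.1667)·(-3.1667) + (2.8333)·(-0.1667) + (1.8333)·(0.8333) + (-0.1667)·(-0.1667) + (-0.1667)·(2.8333)) / 5 = 1.8333/5 = 0.3667
  S[Y,Y] = ((-2.1667)·(-2.1667) + (-1.1667)·(-1.1667) + (-0.1667)·(-0.1667) + (-0.1667)·(-0.1667) + (1.8333)·(1.8333) + (1.8333)·(1.8333)) / 5 = 12.8333/5 = 2.5667
  S[Y,Z] = ((-2.1667)·(-0.1667) + (-1.1667)·(-3.1667) + (-0.1667)·(-0.1667) + (-0.1667)·(0.8333) + (1.8333)·(-0.1667) + (1.8333)·(2.8333)) / 5 = 8.8333/5 = 1.7667
  S[Z,Z] = ((-0.1667)·(-0.1667) + (-3.1667)·(-3.1667) + (-0.1667)·(-0.1667) + (0.8333)·(0.8333) + (-0.1667)·(-0.1667) + (2.8333)·(2.8333)) / 5 = 18.8333/5 = 3.7667

S is symmetric (S[j,i] = S[i,j]). Assembling:

S = [[5.7667, 1.5667, 0.3667],
 [1.5667, 2.5667, 1.7667],
 [0.3667, 1.7667, 3.7667]]


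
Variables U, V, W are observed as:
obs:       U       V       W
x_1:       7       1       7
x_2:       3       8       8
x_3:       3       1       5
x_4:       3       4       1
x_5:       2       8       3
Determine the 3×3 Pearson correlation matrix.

Step 1 — column means:
  mean(U) = (7 + 3 + 3 + 3 + 2) / 5 = 18/5 = 3.6
  mean(V) = (1 + 8 + 1 + 4 + 8) / 5 = 22/5 = 4.4
  mean(W) = (7 + 8 + 5 + 1 + 3) / 5 = 24/5 = 4.8

Step 2 — sample variances and covariances s[i,j] = (1/(n-1)) · Σ_k (x_{k,i} - mean_i) · (x_{k,j} - mean_j), with n-1 = 4:
  s[U,U] = ((3.4)·(3.4) + (-0.6)·(-0.6) + (-0.6)·(-0.6) + (-0.6)·(-0.6) + (-1.6)·(-1.6)) / 4 = 15.2/4 = 3.8
  s[U,V] = ((3.4)·(-3.4) + (-0.6)·(3.6) + (-0.6)·(-3.4) + (-0.6)·(-0.4) + (-1.6)·(3.6)) / 4 = -17.2/4 = -4.3
  s[U,W] = ((3.4)·(2.2) + (-0.6)·(3.2) + (-0.6)·(0.2) + (-0.6)·(-3.8) + (-1.6)·(-1.8)) / 4 = 10.6/4 = 2.65
  s[V,V] = ((-3.4)·(-3.4) + (3.6)·(3.6) + (-3.4)·(-3.4) + (-0.4)·(-0.4) + (3.6)·(3.6)) / 4 = 49.2/4 = 12.3
  s[V,W] = ((-3.4)·(2.2) + (3.6)·(3.2) + (-3.4)·(0.2) + (-0.4)·(-3.8) + (3.6)·(-1.8)) / 4 = -1.6/4 = -0.4
  s[W,W] = ((2.2)·(2.2) + (3.2)·(3.2) + (0.2)·(0.2) + (-3.8)·(-3.8) + (-1.8)·(-1.8)) / 4 = 32.8/4 = 8.2
  Sample standard deviations s_i = √(s[i,i]):
  s(U) = √(3.8) = 1.9494
  s(V) = √(12.3) = 3.5071
  s(W) = √(8.2) = 2.8636

Step 3 — r_{ij} = s_{ij} / (s_i · s_j):
  r[U,U] = 1 (diagonal).
  r[U,V] = -4.3 / (1.9494 · 3.5071) = -4.3 / 6.8367 = -0.629
  r[U,W] = 2.65 / (1.9494 · 2.8636) = 2.65 / 5.5821 = 0.4747
  r[V,V] = 1 (diagonal).
  r[V,W] = -0.4 / (3.5071 · 2.8636) = -0.4 / 10.0429 = -0.0398
  r[W,W] = 1 (diagonal).

R is symmetric with unit diagonal. Assembling:

R = [[1, -0.629, 0.4747],
 [-0.629, 1, -0.0398],
 [0.4747, -0.0398, 1]]


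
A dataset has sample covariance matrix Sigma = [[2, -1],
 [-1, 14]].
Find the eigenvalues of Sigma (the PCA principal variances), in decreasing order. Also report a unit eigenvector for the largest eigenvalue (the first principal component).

Step 1 — characteristic polynomial of 2×2 Sigma:
  det(Sigma - λI) = λ² - trace · λ + det = 0.
  trace = 2 + 14 = 16, det = 2·14 - (-1)² = 27.
Step 2 — discriminant:
  Δ = trace² - 4·det = 256 - 108 = 148.
Step 3 — eigenvalues:
  λ = (trace ± √Δ)/2 = (16 ± 12.1655)/2,
  λ_1 = 14.0828,  λ_2 = 1.9172.

Step 4 — unit eigenvector for λ_1: solve (Sigma - λ_1 I)v = 0. First row:
  (2 - 14.0828)·v_x + (-1)·v_y = 0, i.e. (-12.0828)·v_x + (-1)·v_y = 0,
  so v ∝ (b, λ_1 - a) = (-1, 12.0828); multiply by -1 so the first entry is positive: u = (1, -12.0828).
  ||u|| = √((1)² + (-12.0828)²) = √(146.9932) ≈ 12.1241,
  v_1 = u/||u|| ≈ (0.0825, -0.9966) (||v_1|| = 1).

λ_1 = 14.0828,  λ_2 = 1.9172;  v_1 ≈ (0.0825, -0.9966)


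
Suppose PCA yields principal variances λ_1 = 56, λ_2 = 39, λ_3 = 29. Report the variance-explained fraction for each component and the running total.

Step 1 — total variance = trace(Sigma) = Σ λ_i = 56 + 39 + 29 = 124.

Step 2 — fraction explained by component i = λ_i / Σ λ:
  PC1: 56/124 = 0.4516
  PC2: 39/124 = 0.3145
  PC3: 29/124 = 0.2339

Step 3 — cumulative fraction after k components = (λ_1 + ... + λ_k) / Σ λ:
  k = 1: 56/124 = 0.4516
  k = 2: (56 + 39)/124 = 95/124 = 0.7661
  k = 3: (56 + 39 + 29)/124 = 124/124 = 1

Summary (fraction, with percent):

explained: PC1 0.4516 (45.16%), PC2 0.3145 (31.45%), PC3 0.2339 (23.39%);  cumulative: 0.4516, 0.7661, 1
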